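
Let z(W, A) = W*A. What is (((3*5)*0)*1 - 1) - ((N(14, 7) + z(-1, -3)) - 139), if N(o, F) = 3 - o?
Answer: 146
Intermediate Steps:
z(W, A) = A*W
(((3*5)*0)*1 - 1) - ((N(14, 7) + z(-1, -3)) - 139) = (((3*5)*0)*1 - 1) - (((3 - 1*14) - 3*(-1)) - 139) = ((15*0)*1 - 1) - (((3 - 14) + 3) - 139) = (0*1 - 1) - ((-11 + 3) - 139) = (0 - 1) - (-8 - 139) = -1 - 1*(-147) = -1 + 147 = 146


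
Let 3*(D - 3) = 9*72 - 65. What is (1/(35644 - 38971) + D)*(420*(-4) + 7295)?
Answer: 3686399105/3327 ≈ 1.1080e+6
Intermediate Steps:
D = 592/3 (D = 3 + (9*72 - 65)/3 = 3 + (648 - 65)/3 = 3 + (⅓)*583 = 3 + 583/3 = 592/3 ≈ 197.33)
(1/(35644 - 38971) + D)*(420*(-4) + 7295) = (1/(35644 - 38971) + 592/3)*(420*(-4) + 7295) = (1/(-3327) + 592/3)*(-1680 + 7295) = (-1/3327 + 592/3)*5615 = (656527/3327)*5615 = 3686399105/3327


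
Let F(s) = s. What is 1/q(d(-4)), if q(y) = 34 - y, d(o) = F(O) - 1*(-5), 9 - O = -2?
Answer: 1/18 ≈ 0.055556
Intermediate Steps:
O = 11 (O = 9 - 1*(-2) = 9 + 2 = 11)
d(o) = 16 (d(o) = 11 - 1*(-5) = 11 + 5 = 16)
1/q(d(-4)) = 1/(34 - 1*16) = 1/(34 - 16) = 1/18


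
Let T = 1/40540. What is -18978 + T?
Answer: -769368119/40540 ≈ -18978.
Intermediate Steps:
T = 1/40540 ≈ 2.4667e-5
-18978 + T = -18978 + 1/40540 = -769368119/40540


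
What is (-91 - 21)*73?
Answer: -8176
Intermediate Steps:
(-91 - 21)*73 = -112*73 = -8176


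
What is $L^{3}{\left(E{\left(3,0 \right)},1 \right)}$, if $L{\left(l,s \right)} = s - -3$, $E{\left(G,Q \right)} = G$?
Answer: $64$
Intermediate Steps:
$L{\left(l,s \right)} = 3 + s$ ($L{\left(l,s \right)} = s + 3 = 3 + s$)
$L^{3}{\left(E{\left(3,0 \right)},1 \right)} = \left(3 + 1\right)^{3} = 4^{3} = 64$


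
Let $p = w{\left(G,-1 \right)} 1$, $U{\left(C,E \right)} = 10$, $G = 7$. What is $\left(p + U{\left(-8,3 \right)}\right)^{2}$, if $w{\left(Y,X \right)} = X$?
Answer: $81$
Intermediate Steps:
$p = -1$ ($p = \left(-1\right) 1 = -1$)
$\left(p + U{\left(-8,3 \right)}\right)^{2} = \left(-1 + 10\right)^{2} = 9^{2} = 81$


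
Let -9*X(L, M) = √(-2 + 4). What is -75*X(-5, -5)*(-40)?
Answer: -1000*√2/3 ≈ -471.40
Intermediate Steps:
X(L, M) = -√2/9 (X(L, M) = -√(-2 + 4)/9 = -√2/9)
-75*X(-5, -5)*(-40) = -(-25)*√2/3*(-40) = (25*√2/3)*(-40) = -1000*√2/3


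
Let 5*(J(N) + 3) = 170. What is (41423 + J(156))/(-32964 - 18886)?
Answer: -20727/25925 ≈ -0.79950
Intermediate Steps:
J(N) = 31 (J(N) = -3 + (⅕)*170 = -3 + 34 = 31)
(41423 + J(156))/(-32964 - 18886) = (41423 + 31)/(-32964 - 18886) = 41454/(-51850) = 41454*(-1/51850) = -20727/25925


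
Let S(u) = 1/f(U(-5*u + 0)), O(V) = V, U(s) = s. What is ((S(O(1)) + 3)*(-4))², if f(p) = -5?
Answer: 3136/25 ≈ 125.44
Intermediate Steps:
S(u) = -⅕ (S(u) = 1/(-5) = -⅕)
((S(O(1)) + 3)*(-4))² = ((-⅕ + 3)*(-4))² = ((14/5)*(-4))² = (-56/5)² = 3136/25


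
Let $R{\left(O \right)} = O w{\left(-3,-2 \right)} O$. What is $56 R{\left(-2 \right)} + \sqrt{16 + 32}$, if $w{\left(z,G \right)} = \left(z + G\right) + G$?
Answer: $-1568 + 4 \sqrt{3} \approx -1561.1$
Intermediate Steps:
$w{\left(z,G \right)} = z + 2 G$ ($w{\left(z,G \right)} = \left(G + z\right) + G = z + 2 G$)
$R{\left(O \right)} = - 7 O^{2}$ ($R{\left(O \right)} = O \left(-3 + 2 \left(-2\right)\right) O = O \left(-3 - 4\right) O = O \left(-7\right) O = - 7 O O = - 7 O^{2}$)
$56 R{\left(-2 \right)} + \sqrt{16 + 32} = 56 \left(- 7 \left(-2\right)^{2}\right) + \sqrt{16 + 32} = 56 \left(\left(-7\right) 4\right) + \sqrt{48} = 56 \left(-28\right) + 4 \sqrt{3} = -1568 + 4 \sqrt{3}$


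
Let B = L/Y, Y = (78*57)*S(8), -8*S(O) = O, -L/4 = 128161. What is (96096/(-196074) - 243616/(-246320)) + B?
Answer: 4796734765996/41421340545 ≈ 115.80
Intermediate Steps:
L = -512644 (L = -4*128161 = -512644)
S(O) = -O/8
Y = -4446 (Y = (78*57)*(-1/8*8) = 4446*(-1) = -4446)
B = 256322/2223 (B = -512644/(-4446) = -512644*(-1/4446) = 256322/2223 ≈ 115.30)
(96096/(-196074) - 243616/(-246320)) + B = (96096/(-196074) - 243616/(-246320)) + 256322/2223 = (96096*(-1/196074) - 243616*(-1/246320)) + 256322/2223 = (-16016/32679 + 15226/15395) + 256322/2223 = 251004134/503093205 + 256322/2223 = 4796734765996/41421340545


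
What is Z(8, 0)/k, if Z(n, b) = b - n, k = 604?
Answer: -2/151 ≈ -0.013245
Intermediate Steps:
Z(8, 0)/k = (0 - 1*8)/604 = (0 - 8)*(1/604) = -8*1/604 = -2/151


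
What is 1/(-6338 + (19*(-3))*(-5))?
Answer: -1/6053 ≈ -0.00016521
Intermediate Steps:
1/(-6338 + (19*(-3))*(-5)) = 1/(-6338 - 57*(-5)) = 1/(-6338 + 285) = 1/(-6053) = -1/6053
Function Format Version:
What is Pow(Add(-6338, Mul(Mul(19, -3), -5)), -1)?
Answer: Rational(-1, 6053) ≈ -0.00016521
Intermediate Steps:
Pow(Add(-6338, Mul(Mul(19, -3), -5)), -1) = Pow(Add(-6338, Mul(-57, -5)), -1) = Pow(Add(-6338, 285), -1) = Pow(-6053, -1) = Rational(-1, 6053)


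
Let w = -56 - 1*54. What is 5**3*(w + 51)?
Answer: -7375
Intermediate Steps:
w = -110 (w = -56 - 54 = -110)
5**3*(w + 51) = 5**3*(-110 + 51) = 125*(-59) = -7375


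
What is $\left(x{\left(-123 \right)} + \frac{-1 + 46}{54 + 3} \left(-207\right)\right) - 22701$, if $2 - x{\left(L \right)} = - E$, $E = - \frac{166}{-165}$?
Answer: $- \frac{71670536}{3135} \approx -22861.0$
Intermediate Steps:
$E = \frac{166}{165}$ ($E = \left(-166\right) \left(- \frac{1}{165}\right) = \frac{166}{165} \approx 1.0061$)
$x{\left(L \right)} = \frac{496}{165}$ ($x{\left(L \right)} = 2 - \left(-1\right) \frac{166}{165} = 2 - - \frac{166}{165} = 2 + \frac{166}{165} = \frac{496}{165}$)
$\left(x{\left(-123 \right)} + \frac{-1 + 46}{54 + 3} \left(-207\right)\right) - 22701 = \left(\frac{496}{165} + \frac{-1 + 46}{54 + 3} \left(-207\right)\right) - 22701 = \left(\frac{496}{165} + \frac{45}{57} \left(-207\right)\right) - 22701 = \left(\frac{496}{165} + 45 \cdot \frac{1}{57} \left(-207\right)\right) - 22701 = \left(\frac{496}{165} + \frac{15}{19} \left(-207\right)\right) - 22701 = \left(\frac{496}{165} - \frac{3105}{19}\right) - 22701 = - \frac{502901}{3135} - 22701 = - \frac{71670536}{3135}$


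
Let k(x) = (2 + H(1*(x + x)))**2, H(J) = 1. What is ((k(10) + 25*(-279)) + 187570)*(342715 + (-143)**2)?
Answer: 65588871056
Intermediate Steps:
k(x) = 9 (k(x) = (2 + 1)**2 = 3**2 = 9)
((k(10) + 25*(-279)) + 187570)*(342715 + (-143)**2) = ((9 + 25*(-279)) + 187570)*(342715 + (-143)**2) = ((9 - 6975) + 187570)*(342715 + 20449) = (-6966 + 187570)*363164 = 180604*363164 = 65588871056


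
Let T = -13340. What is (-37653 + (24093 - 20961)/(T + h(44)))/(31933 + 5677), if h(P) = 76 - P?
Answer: -20878719/20854745 ≈ -1.0012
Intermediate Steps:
(-37653 + (24093 - 20961)/(T + h(44)))/(31933 + 5677) = (-37653 + (24093 - 20961)/(-13340 + (76 - 1*44)))/(31933 + 5677) = (-37653 + 3132/(-13340 + (76 - 44)))/37610 = (-37653 + 3132/(-13340 + 32))*(1/37610) = (-37653 + 3132/(-13308))*(1/37610) = (-37653 + 3132*(-1/13308))*(1/37610) = (-37653 - 261/1109)*(1/37610) = -41757438/1109*1/37610 = -20878719/20854745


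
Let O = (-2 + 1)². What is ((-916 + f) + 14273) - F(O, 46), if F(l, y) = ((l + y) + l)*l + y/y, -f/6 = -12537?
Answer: 88530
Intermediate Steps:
f = 75222 (f = -6*(-12537) = 75222)
O = 1 (O = (-1)² = 1)
F(l, y) = 1 + l*(y + 2*l) (F(l, y) = (y + 2*l)*l + 1 = l*(y + 2*l) + 1 = 1 + l*(y + 2*l))
((-916 + f) + 14273) - F(O, 46) = ((-916 + 75222) + 14273) - (1 + 2*1² + 1*46) = (74306 + 14273) - (1 + 2*1 + 46) = 88579 - (1 + 2 + 46) = 88579 - 1*49 = 88579 - 49 = 88530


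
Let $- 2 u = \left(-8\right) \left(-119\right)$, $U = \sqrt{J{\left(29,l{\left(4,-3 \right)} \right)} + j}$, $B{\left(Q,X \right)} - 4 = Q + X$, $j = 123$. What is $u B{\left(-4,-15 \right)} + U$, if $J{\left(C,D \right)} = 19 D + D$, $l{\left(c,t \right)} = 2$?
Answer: $7140 + \sqrt{163} \approx 7152.8$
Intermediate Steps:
$B{\left(Q,X \right)} = 4 + Q + X$ ($B{\left(Q,X \right)} = 4 + \left(Q + X\right) = 4 + Q + X$)
$J{\left(C,D \right)} = 20 D$
$U = \sqrt{163}$ ($U = \sqrt{20 \cdot 2 + 123} = \sqrt{40 + 123} = \sqrt{163} \approx 12.767$)
$u = -476$ ($u = - \frac{\left(-8\right) \left(-119\right)}{2} = \left(- \frac{1}{2}\right) 952 = -476$)
$u B{\left(-4,-15 \right)} + U = - 476 \left(4 - 4 - 15\right) + \sqrt{163} = \left(-476\right) \left(-15\right) + \sqrt{163} = 7140 + \sqrt{163}$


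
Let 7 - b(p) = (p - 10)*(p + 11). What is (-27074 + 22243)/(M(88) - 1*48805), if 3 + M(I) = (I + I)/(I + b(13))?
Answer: 111113/1122408 ≈ 0.098995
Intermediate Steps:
b(p) = 7 - (-10 + p)*(11 + p) (b(p) = 7 - (p - 10)*(p + 11) = 7 - (-10 + p)*(11 + p))
M(I) = -3 + 2*I/(-65 + I) (M(I) = -3 + (I + I)/(I + (117 - 1*13 - 1*13²)) = -3 + (2*I)/(I + (117 - 13 - 1*169)) = -3 + (2*I)/(I + (117 - 13 - 169)) = -3 + (2*I)/(I - 65) = -3 + (2*I)/(-65 + I) = -3 + 2*I/(-65 + I))
(-27074 + 22243)/(M(88) - 1*48805) = (-27074 + 22243)/((195 - 1*88)/(-65 + 88) - 1*48805) = -4831/((195 - 88)/23 - 48805) = -4831/((1/23)*107 - 48805) = -4831/(107/23 - 48805) = -4831/(-1122408/23) = -4831*(-23/1122408) = 111113/1122408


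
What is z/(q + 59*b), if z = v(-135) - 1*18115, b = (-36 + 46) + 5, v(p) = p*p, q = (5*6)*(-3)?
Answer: 22/159 ≈ 0.13836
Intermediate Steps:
q = -90 (q = 30*(-3) = -90)
v(p) = p**2
b = 15 (b = 10 + 5 = 15)
z = 110 (z = (-135)**2 - 1*18115 = 18225 - 18115 = 110)
z/(q + 59*b) = 110/(-90 + 59*15) = 110/(-90 + 885) = 110/795 = 110*(1/795) = 22/159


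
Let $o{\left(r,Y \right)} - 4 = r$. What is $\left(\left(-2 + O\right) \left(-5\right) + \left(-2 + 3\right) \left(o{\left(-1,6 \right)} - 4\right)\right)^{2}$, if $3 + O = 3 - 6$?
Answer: $1521$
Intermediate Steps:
$O = -6$ ($O = -3 + \left(3 - 6\right) = -3 - 3 = -6$)
$o{\left(r,Y \right)} = 4 + r$
$\left(\left(-2 + O\right) \left(-5\right) + \left(-2 + 3\right) \left(o{\left(-1,6 \right)} - 4\right)\right)^{2} = \left(\left(-2 - 6\right) \left(-5\right) + \left(-2 + 3\right) \left(\left(4 - 1\right) - 4\right)\right)^{2} = \left(\left(-8\right) \left(-5\right) + 1 \left(3 - 4\right)\right)^{2} = \left(40 + 1 \left(-1\right)\right)^{2} = \left(40 - 1\right)^{2} = 39^{2} = 1521$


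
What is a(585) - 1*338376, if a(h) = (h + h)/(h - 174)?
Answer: -46357122/137 ≈ -3.3837e+5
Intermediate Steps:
a(h) = 2*h/(-174 + h) (a(h) = (2*h)/(-174 + h) = 2*h/(-174 + h))
a(585) - 1*338376 = 2*585/(-174 + 585) - 1*338376 = 2*585/411 - 338376 = 2*585*(1/411) - 338376 = 390/137 - 338376 = -46357122/137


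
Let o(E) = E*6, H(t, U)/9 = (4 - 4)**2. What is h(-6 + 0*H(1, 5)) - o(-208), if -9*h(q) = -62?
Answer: 11294/9 ≈ 1254.9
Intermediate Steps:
H(t, U) = 0 (H(t, U) = 9*(4 - 4)**2 = 9*0**2 = 9*0 = 0)
h(q) = 62/9 (h(q) = -1/9*(-62) = 62/9)
o(E) = 6*E
h(-6 + 0*H(1, 5)) - o(-208) = 62/9 - 6*(-208) = 62/9 - 1*(-1248) = 62/9 + 1248 = 11294/9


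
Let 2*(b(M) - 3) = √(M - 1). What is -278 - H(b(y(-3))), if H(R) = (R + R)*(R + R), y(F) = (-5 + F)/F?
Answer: -947/3 - 4*√15 ≈ -331.16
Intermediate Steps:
y(F) = (-5 + F)/F
b(M) = 3 + √(-1 + M)/2 (b(M) = 3 + √(M - 1)/2 = 3 + √(-1 + M)/2)
H(R) = 4*R² (H(R) = (2*R)*(2*R) = 4*R²)
-278 - H(b(y(-3))) = -278 - 4*(3 + √(-1 + (-5 - 3)/(-3))/2)² = -278 - 4*(3 + √(-1 - ⅓*(-8))/2)² = -278 - 4*(3 + √(-1 + 8/3)/2)² = -278 - 4*(3 + √(5/3)/2)² = -278 - 4*(3 + (√15/3)/2)² = -278 - 4*(3 + √15/6)²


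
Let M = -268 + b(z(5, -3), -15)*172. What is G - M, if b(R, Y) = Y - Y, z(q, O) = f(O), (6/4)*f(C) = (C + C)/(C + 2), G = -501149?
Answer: -500881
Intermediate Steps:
f(C) = 4*C/(3*(2 + C)) (f(C) = 2*((C + C)/(C + 2))/3 = 2*((2*C)/(2 + C))/3 = 2*(2*C/(2 + C))/3 = 4*C/(3*(2 + C)))
z(q, O) = 4*O/(3*(2 + O))
b(R, Y) = 0
M = -268 (M = -268 + 0*172 = -268 + 0 = -268)
G - M = -501149 - 1*(-268) = -501149 + 268 = -500881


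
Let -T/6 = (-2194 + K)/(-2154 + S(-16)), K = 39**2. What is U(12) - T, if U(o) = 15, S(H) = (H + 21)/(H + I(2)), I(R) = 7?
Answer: 327207/19391 ≈ 16.874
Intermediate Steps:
S(H) = (21 + H)/(7 + H) (S(H) = (H + 21)/(H + 7) = (21 + H)/(7 + H))
K = 1521
T = -36342/19391 (T = -6*(-2194 + 1521)/(-2154 + (21 - 16)/(7 - 16)) = -(-4038)/(-2154 + 5/(-9)) = -(-4038)/(-2154 - 1/9*5) = -(-4038)/(-2154 - 5/9) = -(-4038)/(-19391/9) = -(-4038)*(-9)/19391 = -6*6057/19391 = -36342/19391 ≈ -1.8742)
U(12) - T = 15 - 1*(-36342/19391) = 15 + 36342/19391 = 327207/19391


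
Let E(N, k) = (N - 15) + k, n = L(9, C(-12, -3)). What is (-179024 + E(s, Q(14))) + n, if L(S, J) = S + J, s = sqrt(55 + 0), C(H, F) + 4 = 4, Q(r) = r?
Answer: -179016 + sqrt(55) ≈ -1.7901e+5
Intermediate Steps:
C(H, F) = 0 (C(H, F) = -4 + 4 = 0)
s = sqrt(55) ≈ 7.4162
L(S, J) = J + S
n = 9 (n = 0 + 9 = 9)
E(N, k) = -15 + N + k (E(N, k) = (-15 + N) + k = -15 + N + k)
(-179024 + E(s, Q(14))) + n = (-179024 + (-15 + sqrt(55) + 14)) + 9 = (-179024 + (-1 + sqrt(55))) + 9 = (-179025 + sqrt(55)) + 9 = -179016 + sqrt(55)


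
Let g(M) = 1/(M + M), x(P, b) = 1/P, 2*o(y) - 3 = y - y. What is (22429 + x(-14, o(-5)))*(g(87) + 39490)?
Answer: 2157610310305/2436 ≈ 8.8572e+8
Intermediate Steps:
o(y) = 3/2 (o(y) = 3/2 + (y - y)/2 = 3/2 + (1/2)*0 = 3/2 + 0 = 3/2)
g(M) = 1/(2*M)
(22429 + x(-14, o(-5)))*(g(87) + 39490) = (22429 + 1/(-14))*((1/2)/87 + 39490) = (22429 - 1/14)*((1/2)*(1/87) + 39490) = 314005*(1/174 + 39490)/14 = (314005/14)*(6871261/174) = 2157610310305/2436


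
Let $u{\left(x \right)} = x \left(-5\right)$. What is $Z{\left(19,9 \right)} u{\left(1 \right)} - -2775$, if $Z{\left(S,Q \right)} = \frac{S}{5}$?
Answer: $2756$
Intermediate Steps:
$u{\left(x \right)} = - 5 x$
$Z{\left(S,Q \right)} = \frac{S}{5}$ ($Z{\left(S,Q \right)} = S \frac{1}{5} = \frac{S}{5}$)
$Z{\left(19,9 \right)} u{\left(1 \right)} - -2775 = \frac{1}{5} \cdot 19 \left(\left(-5\right) 1\right) - -2775 = \frac{19}{5} \left(-5\right) + 2775 = -19 + 2775 = 2756$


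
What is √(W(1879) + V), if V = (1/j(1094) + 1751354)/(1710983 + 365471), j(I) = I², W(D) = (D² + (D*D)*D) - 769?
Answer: √34252370443456452610619762566/2271640676 ≈ 81472.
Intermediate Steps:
W(D) = -769 + D² + D³ (W(D) = (D² + D²*D) - 769 = (D² + D³) - 769 = -769 + D² + D³)
V = 2096083515945/2485174899544 (V = (1/(1094²) + 1751354)/(1710983 + 365471) = (1/1196836 + 1751354)/2076454 = (1/1196836 + 1751354)*(1/2076454) = (2096083515945/1196836)*(1/2076454) = 2096083515945/2485174899544 ≈ 0.84344)
√(W(1879) + V) = √((-769 + 1879² + 1879³) + 2096083515945/2485174899544) = √((-769 + 3530641 + 6634074439) + 2096083515945/2485174899544) = √(6637604311 + 2096083515945/2485174899544) = √(16495607628898329850129/2485174899544) = √34252370443456452610619762566/2271640676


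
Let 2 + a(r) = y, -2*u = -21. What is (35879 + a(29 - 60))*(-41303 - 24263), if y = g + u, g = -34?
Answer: -2350770581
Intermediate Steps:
u = 21/2 (u = -½*(-21) = 21/2 ≈ 10.500)
y = -47/2 (y = -34 + 21/2 = -47/2 ≈ -23.500)
a(r) = -51/2 (a(r) = -2 - 47/2 = -51/2)
(35879 + a(29 - 60))*(-41303 - 24263) = (35879 - 51/2)*(-41303 - 24263) = (71707/2)*(-65566) = -2350770581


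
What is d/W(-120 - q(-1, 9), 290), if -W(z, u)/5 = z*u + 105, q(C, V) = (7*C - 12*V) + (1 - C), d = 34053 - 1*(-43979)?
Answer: 78032/9625 ≈ 8.1072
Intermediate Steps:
d = 78032 (d = 34053 + 43979 = 78032)
q(C, V) = 1 - 12*V + 6*C (q(C, V) = (-12*V + 7*C) + (1 - C) = 1 - 12*V + 6*C)
W(z, u) = -525 - 5*u*z (W(z, u) = -5*(z*u + 105) = -5*(u*z + 105) = -5*(105 + u*z) = -525 - 5*u*z)
d/W(-120 - q(-1, 9), 290) = 78032/(-525 - 5*290*(-120 - (1 - 12*9 + 6*(-1)))) = 78032/(-525 - 5*290*(-120 - (1 - 108 - 6))) = 78032/(-525 - 5*290*(-120 - 1*(-113))) = 78032/(-525 - 5*290*(-120 + 113)) = 78032/(-525 - 5*290*(-7)) = 78032/(-525 + 10150) = 78032/9625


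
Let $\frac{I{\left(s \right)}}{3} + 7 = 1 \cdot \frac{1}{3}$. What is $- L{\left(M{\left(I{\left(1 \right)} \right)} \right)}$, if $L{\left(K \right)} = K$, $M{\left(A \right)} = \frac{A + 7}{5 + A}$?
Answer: $- \frac{13}{15} \approx -0.86667$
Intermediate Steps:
$I{\left(s \right)} = -20$ ($I{\left(s \right)} = -21 + 3 \cdot 1 \cdot \frac{1}{3} = -21 + 3 \cdot \frac{1}{3} = -21 + 1 = -20$)
$M{\left(A \right)} = \frac{7 + A}{5 + A}$
$- L{\left(M{\left(I{\left(1 \right)} \right)} \right)} = - \frac{7 - 20}{5 - 20} = - \frac{-13}{-15} = - \frac{\left(-1\right) \left(-13\right)}{15} = \left(-1\right) \frac{13}{15} = - \frac{13}{15}$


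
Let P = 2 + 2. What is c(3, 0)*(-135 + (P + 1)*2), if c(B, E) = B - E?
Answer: -375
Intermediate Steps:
P = 4
c(3, 0)*(-135 + (P + 1)*2) = (3 - 1*0)*(-135 + (4 + 1)*2) = (3 + 0)*(-135 + 5*2) = 3*(-135 + 10) = 3*(-125) = -375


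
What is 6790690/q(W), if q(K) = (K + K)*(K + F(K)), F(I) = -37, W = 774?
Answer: 3395345/570438 ≈ 5.9522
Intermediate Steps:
q(K) = 2*K*(-37 + K) (q(K) = (K + K)*(K - 37) = (2*K)*(-37 + K) = 2*K*(-37 + K))
6790690/q(W) = 6790690/((2*774*(-37 + 774))) = 6790690/((2*774*737)) = 6790690/1140876 = 6790690*(1/1140876) = 3395345/570438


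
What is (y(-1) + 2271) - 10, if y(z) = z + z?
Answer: 2259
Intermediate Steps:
y(z) = 2*z
(y(-1) + 2271) - 10 = (2*(-1) + 2271) - 10 = (-2 + 2271) - 10 = 2269 - 10 = 2259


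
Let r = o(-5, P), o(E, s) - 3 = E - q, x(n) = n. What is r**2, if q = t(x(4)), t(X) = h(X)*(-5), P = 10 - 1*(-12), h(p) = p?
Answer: 324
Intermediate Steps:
P = 22 (P = 10 + 12 = 22)
t(X) = -5*X (t(X) = X*(-5) = -5*X)
q = -20 (q = -5*4 = -20)
o(E, s) = 23 + E (o(E, s) = 3 + (E - 1*(-20)) = 3 + (E + 20) = 3 + (20 + E) = 23 + E)
r = 18 (r = 23 - 5 = 18)
r**2 = 18**2 = 324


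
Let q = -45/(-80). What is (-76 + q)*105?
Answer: -126735/16 ≈ -7920.9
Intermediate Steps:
q = 9/16 (q = -45*(-1/80) = 9/16 ≈ 0.56250)
(-76 + q)*105 = (-76 + 9/16)*105 = -1207/16*105 = -126735/16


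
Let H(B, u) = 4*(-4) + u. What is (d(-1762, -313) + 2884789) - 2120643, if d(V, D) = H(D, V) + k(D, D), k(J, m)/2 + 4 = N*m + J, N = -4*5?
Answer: 774254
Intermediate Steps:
N = -20
H(B, u) = -16 + u
k(J, m) = -8 - 40*m + 2*J (k(J, m) = -8 + 2*(-20*m + J) = -8 + 2*(J - 20*m) = -8 + (-40*m + 2*J) = -8 - 40*m + 2*J)
d(V, D) = -24 + V - 38*D (d(V, D) = (-16 + V) + (-8 - 40*D + 2*D) = (-16 + V) + (-8 - 38*D) = -24 + V - 38*D)
(d(-1762, -313) + 2884789) - 2120643 = ((-24 - 1762 - 38*(-313)) + 2884789) - 2120643 = ((-24 - 1762 + 11894) + 2884789) - 2120643 = (10108 + 2884789) - 2120643 = 2894897 - 2120643 = 774254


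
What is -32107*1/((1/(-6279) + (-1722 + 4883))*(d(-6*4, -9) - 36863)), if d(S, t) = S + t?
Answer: 201599853/732308782528 ≈ 0.00027529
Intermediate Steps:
-32107*1/((1/(-6279) + (-1722 + 4883))*(d(-6*4, -9) - 36863)) = -32107*1/((1/(-6279) + (-1722 + 4883))*((-6*4 - 9) - 36863)) = -32107*1/((-1/6279 + 3161)*((-24 - 9) - 36863)) = -32107*6279/(19847918*(-33 - 36863)) = -32107/((-36896*19847918/6279)) = -32107/(-732308782528/6279) = -32107*(-6279/732308782528) = 201599853/732308782528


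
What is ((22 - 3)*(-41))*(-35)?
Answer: 27265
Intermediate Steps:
((22 - 3)*(-41))*(-35) = (19*(-41))*(-35) = -779*(-35) = 27265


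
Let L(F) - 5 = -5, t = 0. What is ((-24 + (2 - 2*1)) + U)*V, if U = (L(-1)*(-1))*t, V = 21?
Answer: -504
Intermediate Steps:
L(F) = 0 (L(F) = 5 - 5 = 0)
U = 0 (U = (0*(-1))*0 = 0*0 = 0)
((-24 + (2 - 2*1)) + U)*V = ((-24 + (2 - 2*1)) + 0)*21 = ((-24 + (2 - 2)) + 0)*21 = ((-24 + 0) + 0)*21 = (-24 + 0)*21 = -24*21 = -504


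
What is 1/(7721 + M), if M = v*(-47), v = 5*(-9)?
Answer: 1/9836 ≈ 0.00010167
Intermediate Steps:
v = -45
M = 2115 (M = -45*(-47) = 2115)
1/(7721 + M) = 1/(7721 + 2115) = 1/9836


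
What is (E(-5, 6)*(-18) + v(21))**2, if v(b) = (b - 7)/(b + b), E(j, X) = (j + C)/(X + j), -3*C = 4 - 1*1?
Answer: 105625/9 ≈ 11736.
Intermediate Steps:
C = -1 (C = -(4 - 1*1)/3 = -(4 - 1)/3 = -1/3*3 = -1)
E(j, X) = (-1 + j)/(X + j) (E(j, X) = (j - 1)/(X + j) = (-1 + j)/(X + j))
v(b) = (-7 + b)/(2*b) (v(b) = (-7 + b)/((2*b)) = (-7 + b)*(1/(2*b)) = (-7 + b)/(2*b))
(E(-5, 6)*(-18) + v(21))**2 = (((-1 - 5)/(6 - 5))*(-18) + (1/2)*(-7 + 21)/21)**2 = ((-6/1)*(-18) + (1/2)*(1/21)*14)**2 = ((1*(-6))*(-18) + 1/3)**2 = (-6*(-18) + 1/3)**2 = (108 + 1/3)**2 = (325/3)**2 = 105625/9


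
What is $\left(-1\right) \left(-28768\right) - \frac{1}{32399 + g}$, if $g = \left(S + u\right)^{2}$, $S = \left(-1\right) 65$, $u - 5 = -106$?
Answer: $\frac{1724785439}{59955} \approx 28768.0$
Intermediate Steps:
$u = -101$ ($u = 5 - 106 = -101$)
$S = -65$
$g = 27556$ ($g = \left(-65 - 101\right)^{2} = \left(-166\right)^{2} = 27556$)
$\left(-1\right) \left(-28768\right) - \frac{1}{32399 + g} = \left(-1\right) \left(-28768\right) - \frac{1}{32399 + 27556} = 28768 - \frac{1}{59955} = \frac{1724785439}{59955}$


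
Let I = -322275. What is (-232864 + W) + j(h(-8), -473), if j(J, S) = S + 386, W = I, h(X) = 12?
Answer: -555226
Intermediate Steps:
W = -322275
j(J, S) = 386 + S
(-232864 + W) + j(h(-8), -473) = (-232864 - 322275) + (386 - 473) = -555139 - 87 = -555226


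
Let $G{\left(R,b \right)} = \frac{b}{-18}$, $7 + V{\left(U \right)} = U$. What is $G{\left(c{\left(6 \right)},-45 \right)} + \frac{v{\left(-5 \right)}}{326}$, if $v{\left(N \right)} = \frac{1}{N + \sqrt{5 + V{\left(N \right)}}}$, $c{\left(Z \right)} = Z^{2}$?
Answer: $\frac{26075}{10432} - \frac{i \sqrt{7}}{10432} \approx 2.4995 - 0.00025362 i$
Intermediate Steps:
$V{\left(U \right)} = -7 + U$
$G{\left(R,b \right)} = - \frac{b}{18}$ ($G{\left(R,b \right)} = b \left(- \frac{1}{18}\right) = - \frac{b}{18}$)
$v{\left(N \right)} = \frac{1}{N + \sqrt{-2 + N}}$ ($v{\left(N \right)} = \frac{1}{N + \sqrt{5 + \left(-7 + N\right)}} = \frac{1}{N + \sqrt{-2 + N}}$)
$G{\left(c{\left(6 \right)},-45 \right)} + \frac{v{\left(-5 \right)}}{326} = \left(- \frac{1}{18}\right) \left(-45\right) + \frac{1}{326 \left(-5 + \sqrt{-2 - 5}\right)} = \frac{5}{2} + \frac{1}{326 \left(-5 + \sqrt{-7}\right)} = \frac{5}{2} + \frac{1}{326 \left(-5 + i \sqrt{7}\right)}$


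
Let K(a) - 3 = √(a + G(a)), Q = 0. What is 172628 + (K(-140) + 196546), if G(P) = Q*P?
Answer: 369177 + 2*I*√35 ≈ 3.6918e+5 + 11.832*I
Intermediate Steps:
G(P) = 0 (G(P) = 0*P = 0)
K(a) = 3 + √a (K(a) = 3 + √(a + 0) = 3 + √a)
172628 + (K(-140) + 196546) = 172628 + ((3 + √(-140)) + 196546) = 172628 + ((3 + 2*I*√35) + 196546) = 172628 + (196549 + 2*I*√35) = 369177 + 2*I*√35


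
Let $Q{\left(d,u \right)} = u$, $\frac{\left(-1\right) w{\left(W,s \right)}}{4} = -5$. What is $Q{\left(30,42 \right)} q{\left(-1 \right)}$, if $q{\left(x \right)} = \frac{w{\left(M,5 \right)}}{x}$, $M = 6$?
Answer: $-840$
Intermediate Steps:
$w{\left(W,s \right)} = 20$ ($w{\left(W,s \right)} = \left(-4\right) \left(-5\right) = 20$)
$q{\left(x \right)} = \frac{20}{x}$
$Q{\left(30,42 \right)} q{\left(-1 \right)} = 42 \frac{20}{-1} = 42 \cdot 20 \left(-1\right) = 42 \left(-20\right) = -840$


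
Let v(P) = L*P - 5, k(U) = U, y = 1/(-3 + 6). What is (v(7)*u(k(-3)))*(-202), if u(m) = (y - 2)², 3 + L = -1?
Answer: 55550/3 ≈ 18517.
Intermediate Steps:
y = ⅓ (y = 1/3 = ⅓ ≈ 0.33333)
L = -4 (L = -3 - 1 = -4)
u(m) = 25/9 (u(m) = (⅓ - 2)² = (-5/3)² = 25/9)
v(P) = -5 - 4*P (v(P) = -4*P - 5 = -5 - 4*P)
(v(7)*u(k(-3)))*(-202) = ((-5 - 4*7)*(25/9))*(-202) = ((-5 - 28)*(25/9))*(-202) = -33*25/9*(-202) = -275/3*(-202) = 55550/3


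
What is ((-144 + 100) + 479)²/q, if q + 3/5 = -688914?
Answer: -315375/1148191 ≈ -0.27467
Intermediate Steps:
q = -3444573/5 (q = -⅗ - 688914 = -3444573/5 ≈ -6.8892e+5)
((-144 + 100) + 479)²/q = ((-144 + 100) + 479)²/(-3444573/5) = (-44 + 479)²*(-5/3444573) = 435²*(-5/3444573) = 189225*(-5/3444573) = -315375/1148191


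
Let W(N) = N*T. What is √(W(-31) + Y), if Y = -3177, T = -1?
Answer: 11*I*√26 ≈ 56.089*I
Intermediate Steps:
W(N) = -N (W(N) = N*(-1) = -N)
√(W(-31) + Y) = √(-1*(-31) - 3177) = √(31 - 3177) = √(-3146) = 11*I*√26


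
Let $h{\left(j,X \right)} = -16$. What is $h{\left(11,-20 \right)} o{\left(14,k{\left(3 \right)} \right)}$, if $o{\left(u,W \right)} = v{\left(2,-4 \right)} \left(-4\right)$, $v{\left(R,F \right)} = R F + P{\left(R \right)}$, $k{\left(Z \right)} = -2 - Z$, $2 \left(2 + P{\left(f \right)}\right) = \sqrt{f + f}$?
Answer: $-576$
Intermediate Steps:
$P{\left(f \right)} = -2 + \frac{\sqrt{2} \sqrt{f}}{2}$ ($P{\left(f \right)} = -2 + \frac{\sqrt{f + f}}{2} = -2 + \frac{\sqrt{2 f}}{2} = -2 + \frac{\sqrt{2} \sqrt{f}}{2}$)
$v{\left(R,F \right)} = -2 + F R + \frac{\sqrt{2} \sqrt{R}}{2}$ ($v{\left(R,F \right)} = R F + \left(-2 + \frac{\sqrt{2} \sqrt{R}}{2}\right) = F R + \left(-2 + \frac{\sqrt{2} \sqrt{R}}{2}\right) = -2 + F R + \frac{\sqrt{2} \sqrt{R}}{2}$)
$o{\left(u,W \right)} = 36$ ($o{\left(u,W \right)} = \left(-2 - 8 + \frac{\sqrt{2} \sqrt{2}}{2}\right) \left(-4\right) = \left(-2 - 8 + 1\right) \left(-4\right) = \left(-9\right) \left(-4\right) = 36$)
$h{\left(11,-20 \right)} o{\left(14,k{\left(3 \right)} \right)} = \left(-16\right) 36 = -576$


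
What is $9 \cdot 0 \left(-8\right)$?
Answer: $0$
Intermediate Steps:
$9 \cdot 0 \left(-8\right) = 0 \left(-8\right) = 0$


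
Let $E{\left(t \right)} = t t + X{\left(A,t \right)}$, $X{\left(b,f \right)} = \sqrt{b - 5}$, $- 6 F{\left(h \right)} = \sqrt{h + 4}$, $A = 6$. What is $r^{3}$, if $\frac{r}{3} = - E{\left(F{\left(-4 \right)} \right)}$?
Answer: $-27$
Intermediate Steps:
$F{\left(h \right)} = - \frac{\sqrt{4 + h}}{6}$ ($F{\left(h \right)} = - \frac{\sqrt{h + 4}}{6} = - \frac{\sqrt{4 + h}}{6}$)
$X{\left(b,f \right)} = \sqrt{-5 + b}$
$E{\left(t \right)} = 1 + t^{2}$ ($E{\left(t \right)} = t t + \sqrt{-5 + 6} = t^{2} + \sqrt{1} = t^{2} + 1 = 1 + t^{2}$)
$r = -3$ ($r = 3 \left(- (1 + \left(- \frac{\sqrt{4 - 4}}{6}\right)^{2})\right) = 3 \left(- (1 + \left(- \frac{\sqrt{0}}{6}\right)^{2})\right) = 3 \left(- (1 + \left(\left(- \frac{1}{6}\right) 0\right)^{2})\right) = 3 \left(- (1 + 0^{2})\right) = 3 \left(- (1 + 0)\right) = 3 \left(\left(-1\right) 1\right) = 3 \left(-1\right) = -3$)
$r^{3} = \left(-3\right)^{3} = -27$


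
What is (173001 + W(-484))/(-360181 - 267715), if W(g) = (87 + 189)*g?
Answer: -39417/627896 ≈ -0.062776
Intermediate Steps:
W(g) = 276*g
(173001 + W(-484))/(-360181 - 267715) = (173001 + 276*(-484))/(-360181 - 267715) = (173001 - 133584)/(-627896) = 39417*(-1/627896) = -39417/627896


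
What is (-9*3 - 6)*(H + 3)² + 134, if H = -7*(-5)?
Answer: -47518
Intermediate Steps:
H = 35
(-9*3 - 6)*(H + 3)² + 134 = (-9*3 - 6)*(35 + 3)² + 134 = (-27 - 6)*38² + 134 = -33*1444 + 134 = -47652 + 134 = -47518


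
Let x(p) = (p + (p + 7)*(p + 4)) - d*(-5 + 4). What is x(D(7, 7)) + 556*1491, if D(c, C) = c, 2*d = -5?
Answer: 1658309/2 ≈ 8.2915e+5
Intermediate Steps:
d = -5/2 (d = (½)*(-5) = -5/2 ≈ -2.5000)
x(p) = -5/2 + p + (4 + p)*(7 + p) (x(p) = (p + (p + 7)*(p + 4)) - (-5)*(-5 + 4)/2 = (p + (7 + p)*(4 + p)) - (-5)*(-1)/2 = (p + (4 + p)*(7 + p)) - 1*5/2 = (p + (4 + p)*(7 + p)) - 5/2 = -5/2 + p + (4 + p)*(7 + p))
x(D(7, 7)) + 556*1491 = (51/2 + 7² + 12*7) + 556*1491 = (51/2 + 49 + 84) + 828996 = 317/2 + 828996 = 1658309/2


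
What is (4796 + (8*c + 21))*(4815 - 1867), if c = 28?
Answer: 14860868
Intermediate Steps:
(4796 + (8*c + 21))*(4815 - 1867) = (4796 + (8*28 + 21))*(4815 - 1867) = (4796 + (224 + 21))*2948 = (4796 + 245)*2948 = 5041*2948 = 14860868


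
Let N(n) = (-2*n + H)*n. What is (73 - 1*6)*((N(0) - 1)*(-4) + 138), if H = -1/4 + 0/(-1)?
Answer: 9514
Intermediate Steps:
H = -¼ (H = -1*¼ + 0*(-1) = -¼ + 0 = -¼ ≈ -0.25000)
N(n) = n*(-¼ - 2*n) (N(n) = (-2*n - ¼)*n = (-¼ - 2*n)*n = n*(-¼ - 2*n))
(73 - 1*6)*((N(0) - 1)*(-4) + 138) = (73 - 1*6)*((-¼*0*(1 + 8*0) - 1)*(-4) + 138) = (73 - 6)*((-¼*0*(1 + 0) - 1)*(-4) + 138) = 67*((-¼*0*1 - 1)*(-4) + 138) = 67*((0 - 1)*(-4) + 138) = 67*(-1*(-4) + 138) = 67*(4 + 138) = 67*142 = 9514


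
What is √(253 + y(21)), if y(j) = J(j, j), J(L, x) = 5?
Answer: √258 ≈ 16.062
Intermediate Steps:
y(j) = 5
√(253 + y(21)) = √(253 + 5) = √258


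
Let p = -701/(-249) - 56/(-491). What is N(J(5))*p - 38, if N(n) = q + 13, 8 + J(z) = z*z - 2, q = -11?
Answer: -3929572/122259 ≈ -32.141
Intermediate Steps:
J(z) = -10 + z**2 (J(z) = -8 + (z*z - 2) = -8 + (z**2 - 2) = -8 + (-2 + z**2) = -10 + z**2)
p = 358135/122259 (p = -701*(-1/249) - 56*(-1/491) = 701/249 + 56/491 = 358135/122259 ≈ 2.9293)
N(n) = 2 (N(n) = -11 + 13 = 2)
N(J(5))*p - 38 = 2*(358135/122259) - 38 = 716270/122259 - 38 = -3929572/122259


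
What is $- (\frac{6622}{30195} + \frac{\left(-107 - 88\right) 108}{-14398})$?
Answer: $- \frac{33238648}{19761255} \approx -1.682$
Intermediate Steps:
$- (\frac{6622}{30195} + \frac{\left(-107 - 88\right) 108}{-14398}) = - (6622 \cdot \frac{1}{30195} + \left(-195\right) 108 \left(- \frac{1}{14398}\right)) = - (\frac{602}{2745} - - \frac{10530}{7199}) = - (\frac{602}{2745} + \frac{10530}{7199}) = \left(-1\right) \frac{33238648}{19761255} = - \frac{33238648}{19761255}$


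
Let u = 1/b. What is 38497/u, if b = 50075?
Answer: 1927737275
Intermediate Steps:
u = 1/50075 ≈ 1.9970e-5
38497/u = 38497/(1/50075) = 38497*50075 = 1927737275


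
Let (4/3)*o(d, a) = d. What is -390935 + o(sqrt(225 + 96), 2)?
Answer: -390935 + 3*sqrt(321)/4 ≈ -3.9092e+5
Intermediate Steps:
o(d, a) = 3*d/4
-390935 + o(sqrt(225 + 96), 2) = -390935 + 3*sqrt(225 + 96)/4 = -390935 + 3*sqrt(321)/4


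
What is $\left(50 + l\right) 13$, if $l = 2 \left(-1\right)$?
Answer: $624$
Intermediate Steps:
$l = -2$
$\left(50 + l\right) 13 = \left(50 - 2\right) 13 = 48 \cdot 13 = 624$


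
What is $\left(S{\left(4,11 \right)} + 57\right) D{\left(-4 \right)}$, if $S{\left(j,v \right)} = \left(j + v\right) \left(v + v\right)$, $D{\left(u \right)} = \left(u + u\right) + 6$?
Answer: $-774$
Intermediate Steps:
$D{\left(u \right)} = 6 + 2 u$ ($D{\left(u \right)} = 2 u + 6 = 6 + 2 u$)
$S{\left(j,v \right)} = 2 v \left(j + v\right)$ ($S{\left(j,v \right)} = \left(j + v\right) 2 v = 2 v \left(j + v\right)$)
$\left(S{\left(4,11 \right)} + 57\right) D{\left(-4 \right)} = \left(2 \cdot 11 \left(4 + 11\right) + 57\right) \left(6 + 2 \left(-4\right)\right) = \left(2 \cdot 11 \cdot 15 + 57\right) \left(6 - 8\right) = \left(330 + 57\right) \left(-2\right) = 387 \left(-2\right) = -774$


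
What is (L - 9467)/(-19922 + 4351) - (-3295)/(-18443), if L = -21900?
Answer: 527195136/287175953 ≈ 1.8358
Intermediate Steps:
(L - 9467)/(-19922 + 4351) - (-3295)/(-18443) = (-21900 - 9467)/(-19922 + 4351) - (-3295)/(-18443) = -31367/(-15571) - (-3295)*(-1)/18443 = -31367*(-1/15571) - 1*3295/18443 = 31367/15571 - 3295/18443 = 527195136/287175953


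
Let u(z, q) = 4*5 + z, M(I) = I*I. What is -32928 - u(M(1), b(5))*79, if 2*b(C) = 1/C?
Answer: -34587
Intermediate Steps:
M(I) = I**2
b(C) = 1/(2*C)
u(z, q) = 20 + z
-32928 - u(M(1), b(5))*79 = -32928 - (20 + 1**2)*79 = -32928 - (20 + 1)*79 = -32928 - 21*79 = -32928 - 1*1659 = -32928 - 1659 = -34587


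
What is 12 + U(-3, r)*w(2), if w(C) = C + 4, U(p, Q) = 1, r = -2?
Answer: 18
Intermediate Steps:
w(C) = 4 + C
12 + U(-3, r)*w(2) = 12 + 1*(4 + 2) = 12 + 1*6 = 12 + 6 = 18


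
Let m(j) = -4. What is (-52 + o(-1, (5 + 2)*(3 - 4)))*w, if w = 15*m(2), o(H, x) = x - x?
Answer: 3120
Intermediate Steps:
o(H, x) = 0
w = -60 (w = 15*(-4) = -60)
(-52 + o(-1, (5 + 2)*(3 - 4)))*w = (-52 + 0)*(-60) = -52*(-60) = 3120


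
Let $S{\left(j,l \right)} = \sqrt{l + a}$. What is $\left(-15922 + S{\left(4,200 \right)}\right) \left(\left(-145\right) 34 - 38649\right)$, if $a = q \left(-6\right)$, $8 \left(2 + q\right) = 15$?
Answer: $693864838 - \frac{43579 \sqrt{803}}{2} \approx 6.9325 \cdot 10^{8}$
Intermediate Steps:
$q = - \frac{1}{8}$ ($q = -2 + \frac{1}{8} \cdot 15 = -2 + \frac{15}{8} = - \frac{1}{8} \approx -0.125$)
$a = \frac{3}{4}$ ($a = \left(- \frac{1}{8}\right) \left(-6\right) = \frac{3}{4} \approx 0.75$)
$S{\left(j,l \right)} = \sqrt{\frac{3}{4} + l}$ ($S{\left(j,l \right)} = \sqrt{l + \frac{3}{4}} = \sqrt{\frac{3}{4} + l}$)
$\left(-15922 + S{\left(4,200 \right)}\right) \left(\left(-145\right) 34 - 38649\right) = \left(-15922 + \frac{\sqrt{3 + 4 \cdot 200}}{2}\right) \left(\left(-145\right) 34 - 38649\right) = \left(-15922 + \frac{\sqrt{3 + 800}}{2}\right) \left(-4930 - 38649\right) = \left(-15922 + \frac{\sqrt{803}}{2}\right) \left(-43579\right) = 693864838 - \frac{43579 \sqrt{803}}{2}$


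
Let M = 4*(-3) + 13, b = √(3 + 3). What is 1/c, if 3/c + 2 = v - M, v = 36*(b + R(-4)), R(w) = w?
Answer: -49 + 12*√6 ≈ -19.606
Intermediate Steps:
b = √6 ≈ 2.4495
M = 1 (M = -12 + 13 = 1)
v = -144 + 36*√6 (v = 36*(√6 - 4) = 36*(-4 + √6) = -144 + 36*√6 ≈ -55.818)
c = 3/(-147 + 36*√6) (c = 3/(-2 + ((-144 + 36*√6) - 1*1)) = 3/(-2 + ((-144 + 36*√6) - 1)) = 3/(-2 + (-145 + 36*√6)) = 3/(-147 + 36*√6) ≈ -0.051004)
1/c = 1/(-49/1537 - 12*√6/1537)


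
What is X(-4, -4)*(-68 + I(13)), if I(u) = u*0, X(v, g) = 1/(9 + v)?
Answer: -68/5 ≈ -13.600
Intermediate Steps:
I(u) = 0
X(-4, -4)*(-68 + I(13)) = (-68 + 0)/(9 - 4) = -68/5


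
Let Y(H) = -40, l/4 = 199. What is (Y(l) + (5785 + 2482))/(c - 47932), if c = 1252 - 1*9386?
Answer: -8227/56066 ≈ -0.14674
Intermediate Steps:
l = 796 (l = 4*199 = 796)
c = -8134 (c = 1252 - 9386 = -8134)
(Y(l) + (5785 + 2482))/(c - 47932) = (-40 + (5785 + 2482))/(-8134 - 47932) = (-40 + 8267)/(-56066) = 8227*(-1/56066) = -8227/56066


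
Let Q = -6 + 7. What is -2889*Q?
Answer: -2889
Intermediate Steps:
Q = 1
-2889*Q = -2889*1 = -2889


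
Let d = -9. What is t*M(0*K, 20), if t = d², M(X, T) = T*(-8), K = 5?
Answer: -12960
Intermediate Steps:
M(X, T) = -8*T
t = 81 (t = (-9)² = 81)
t*M(0*K, 20) = 81*(-8*20) = 81*(-160) = -12960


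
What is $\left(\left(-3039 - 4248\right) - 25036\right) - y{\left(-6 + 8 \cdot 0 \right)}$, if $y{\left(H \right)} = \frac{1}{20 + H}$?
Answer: $- \frac{452523}{14} \approx -32323.0$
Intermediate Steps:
$\left(\left(-3039 - 4248\right) - 25036\right) - y{\left(-6 + 8 \cdot 0 \right)} = \left(\left(-3039 - 4248\right) - 25036\right) - \frac{1}{20 + \left(-6 + 8 \cdot 0\right)} = \left(-7287 - 25036\right) - \frac{1}{20 + \left(-6 + 0\right)} = -32323 - \frac{1}{20 - 6} = -32323 - \frac{1}{14} = - \frac{452523}{14}$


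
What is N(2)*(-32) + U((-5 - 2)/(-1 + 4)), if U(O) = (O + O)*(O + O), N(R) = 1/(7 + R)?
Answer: 164/9 ≈ 18.222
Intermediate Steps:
U(O) = 4*O² (U(O) = (2*O)*(2*O) = 4*O²)
N(2)*(-32) + U((-5 - 2)/(-1 + 4)) = -32/(7 + 2) + 4*((-5 - 2)/(-1 + 4))² = -32/9 + 4*(-7/3)² = -32/9 + 4*(49/9) = -32/9 + 196/9 = 164/9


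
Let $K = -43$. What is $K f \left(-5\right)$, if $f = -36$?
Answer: $-7740$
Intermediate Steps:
$K f \left(-5\right) = \left(-43\right) \left(-36\right) \left(-5\right) = 1548 \left(-5\right) = -7740$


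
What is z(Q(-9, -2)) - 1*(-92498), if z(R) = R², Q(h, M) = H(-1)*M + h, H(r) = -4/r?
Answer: 92787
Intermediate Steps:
Q(h, M) = h + 4*M (Q(h, M) = (-4/(-1))*M + h = (-4*(-1))*M + h = 4*M + h = h + 4*M)
z(Q(-9, -2)) - 1*(-92498) = (-9 + 4*(-2))² - 1*(-92498) = (-9 - 8)² + 92498 = (-17)² + 92498 = 289 + 92498 = 92787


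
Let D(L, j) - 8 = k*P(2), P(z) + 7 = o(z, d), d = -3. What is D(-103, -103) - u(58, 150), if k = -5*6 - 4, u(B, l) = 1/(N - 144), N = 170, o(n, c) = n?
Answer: 4627/26 ≈ 177.96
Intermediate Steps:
P(z) = -7 + z
u(B, l) = 1/26 (u(B, l) = 1/(170 - 144) = 1/26)
k = -34 (k = -30 - 4 = -34)
D(L, j) = 178 (D(L, j) = 8 - 34*(-7 + 2) = 8 - 34*(-5) = 8 + 170 = 178)
D(-103, -103) - u(58, 150) = 178 - 1*1/26 = 178 - 1/26 = 4627/26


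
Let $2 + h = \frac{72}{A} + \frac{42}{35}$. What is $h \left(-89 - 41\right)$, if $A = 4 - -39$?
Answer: $- \frac{4888}{43} \approx -113.67$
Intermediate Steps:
$A = 43$ ($A = 4 + 39 = 43$)
$h = \frac{188}{215}$ ($h = -2 + \left(\frac{72}{43} + \frac{42}{35}\right) = -2 + \left(72 \cdot \frac{1}{43} + 42 \cdot \frac{1}{35}\right) = -2 + \left(\frac{72}{43} + \frac{6}{5}\right) = -2 + \frac{618}{215} = \frac{188}{215} \approx 0.87442$)
$h \left(-89 - 41\right) = \frac{188 \left(-89 - 41\right)}{215} = \frac{188}{215} \left(-130\right) = - \frac{4888}{43}$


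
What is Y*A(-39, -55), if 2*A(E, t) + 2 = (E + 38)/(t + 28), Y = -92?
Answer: 2438/27 ≈ 90.296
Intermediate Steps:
A(E, t) = -1 + (38 + E)/(2*(28 + t)) (A(E, t) = -1 + ((E + 38)/(t + 28))/2 = -1 + ((38 + E)/(28 + t))/2 = -1 + (38 + E)/(2*(28 + t)))
Y*A(-39, -55) = -92*(-9 + (1/2)*(-39) - 1*(-55))/(28 - 55) = -92*(-9 - 39/2 + 55)/(-27) = -(-92)*53/(27*2) = -92*(-53/54) = 2438/27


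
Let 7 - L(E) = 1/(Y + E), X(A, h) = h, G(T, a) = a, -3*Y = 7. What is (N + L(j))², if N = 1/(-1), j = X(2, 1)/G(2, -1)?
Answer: 3969/100 ≈ 39.690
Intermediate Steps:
Y = -7/3 (Y = -⅓*7 = -7/3 ≈ -2.3333)
j = -1 (j = 1/(-1) = 1*(-1) = -1)
L(E) = 7 - 1/(-7/3 + E)
N = -1
(N + L(j))² = (-1 + (-52 + 21*(-1))/(-7 + 3*(-1)))² = (-1 + (-52 - 21)/(-7 - 3))² = (-1 - 73/(-10))² = (-1 - ⅒*(-73))² = (-1 + 73/10)² = (63/10)² = 3969/100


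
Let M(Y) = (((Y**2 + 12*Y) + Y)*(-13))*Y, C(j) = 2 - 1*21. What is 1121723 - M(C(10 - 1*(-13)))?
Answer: 1093565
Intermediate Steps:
C(j) = -19 (C(j) = 2 - 21 = -19)
M(Y) = Y*(-169*Y - 13*Y**2) (M(Y) = ((Y**2 + 13*Y)*(-13))*Y = (-169*Y - 13*Y**2)*Y = Y*(-169*Y - 13*Y**2))
1121723 - M(C(10 - 1*(-13))) = 1121723 - 13*(-19)**2*(-13 - 1*(-19)) = 1121723 - 13*361*(-13 + 19) = 1121723 - 13*361*6 = 1121723 - 1*28158 = 1121723 - 28158 = 1093565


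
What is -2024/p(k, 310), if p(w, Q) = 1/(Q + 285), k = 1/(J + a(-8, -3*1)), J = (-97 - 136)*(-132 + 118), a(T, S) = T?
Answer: -1204280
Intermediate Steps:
J = 3262 (J = -233*(-14) = 3262)
k = 1/3254 (k = 1/(3262 - 8) = 1/3254 ≈ 0.00030731)
p(w, Q) = 1/(285 + Q)
-2024/p(k, 310) = -2024/(1/(285 + 310)) = -2024/(1/595) = -2024/1/595 = -2024*595 = -1204280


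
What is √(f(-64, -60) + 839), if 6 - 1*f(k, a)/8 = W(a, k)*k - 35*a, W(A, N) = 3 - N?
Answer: √18391 ≈ 135.61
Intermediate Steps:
f(k, a) = 48 + 280*a - 8*k*(3 - k) (f(k, a) = 48 - 8*((3 - k)*k - 35*a) = 48 - 8*(k*(3 - k) - 35*a) = 48 - 8*(-35*a + k*(3 - k)) = 48 + (280*a - 8*k*(3 - k)) = 48 + 280*a - 8*k*(3 - k))
√(f(-64, -60) + 839) = √((48 + 280*(-60) + 8*(-64)*(-3 - 64)) + 839) = √((48 - 16800 + 8*(-64)*(-67)) + 839) = √((48 - 16800 + 34304) + 839) = √(17552 + 839) = √18391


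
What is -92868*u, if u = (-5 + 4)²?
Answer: -92868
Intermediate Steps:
u = 1 (u = (-1)² = 1)
-92868*u = -92868*1 = -92868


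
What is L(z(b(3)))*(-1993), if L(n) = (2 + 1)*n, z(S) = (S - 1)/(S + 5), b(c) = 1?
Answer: 0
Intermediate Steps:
z(S) = (-1 + S)/(5 + S)
L(n) = 3*n
L(z(b(3)))*(-1993) = (3*((-1 + 1)/(5 + 1)))*(-1993) = (3*(0/6))*(-1993) = (3*((1/6)*0))*(-1993) = (3*0)*(-1993) = 0*(-1993) = 0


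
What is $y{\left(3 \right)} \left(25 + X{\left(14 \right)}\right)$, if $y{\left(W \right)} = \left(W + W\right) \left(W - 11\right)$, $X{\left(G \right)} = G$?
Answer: $-1872$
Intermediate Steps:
$y{\left(W \right)} = 2 W \left(-11 + W\right)$ ($y{\left(W \right)} = 2 W \left(W - 11\right) = 2 W \left(-11 + W\right)$)
$y{\left(3 \right)} \left(25 + X{\left(14 \right)}\right) = 2 \cdot 3 \left(-11 + 3\right) \left(25 + 14\right) = 2 \cdot 3 \left(-8\right) 39 = \left(-48\right) 39 = -1872$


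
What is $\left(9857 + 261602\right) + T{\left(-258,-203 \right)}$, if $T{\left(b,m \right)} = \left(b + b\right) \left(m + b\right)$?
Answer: $509335$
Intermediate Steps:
$T{\left(b,m \right)} = 2 b \left(b + m\right)$
$\left(9857 + 261602\right) + T{\left(-258,-203 \right)} = \left(9857 + 261602\right) + 2 \left(-258\right) \left(-258 - 203\right) = 271459 + 2 \left(-258\right) \left(-461\right) = 271459 + 237876 = 509335$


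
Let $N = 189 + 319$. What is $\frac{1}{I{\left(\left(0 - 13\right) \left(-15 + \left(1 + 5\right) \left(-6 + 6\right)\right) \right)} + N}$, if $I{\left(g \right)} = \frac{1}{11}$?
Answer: $\frac{11}{5589} \approx 0.0019682$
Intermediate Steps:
$I{\left(g \right)} = \frac{1}{11}$
$N = 508$
$\frac{1}{I{\left(\left(0 - 13\right) \left(-15 + \left(1 + 5\right) \left(-6 + 6\right)\right) \right)} + N} = \frac{1}{\frac{1}{11} + 508} = \frac{1}{\frac{5589}{11}} = \frac{11}{5589}$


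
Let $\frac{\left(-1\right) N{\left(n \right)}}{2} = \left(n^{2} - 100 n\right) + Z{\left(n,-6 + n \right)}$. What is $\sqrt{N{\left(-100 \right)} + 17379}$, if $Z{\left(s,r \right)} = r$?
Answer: $i \sqrt{22409} \approx 149.7 i$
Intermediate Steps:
$N{\left(n \right)} = 12 - 2 n^{2} + 198 n$ ($N{\left(n \right)} = - 2 \left(\left(n^{2} - 100 n\right) + \left(-6 + n\right)\right) = - 2 \left(-6 + n^{2} - 99 n\right) = 12 - 2 n^{2} + 198 n$)
$\sqrt{N{\left(-100 \right)} + 17379} = \sqrt{\left(12 - 2 \left(-100\right)^{2} + 198 \left(-100\right)\right) + 17379} = \sqrt{\left(12 - 20000 - 19800\right) + 17379} = \sqrt{-39788 + 17379} = \sqrt{-22409} = i \sqrt{22409}$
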